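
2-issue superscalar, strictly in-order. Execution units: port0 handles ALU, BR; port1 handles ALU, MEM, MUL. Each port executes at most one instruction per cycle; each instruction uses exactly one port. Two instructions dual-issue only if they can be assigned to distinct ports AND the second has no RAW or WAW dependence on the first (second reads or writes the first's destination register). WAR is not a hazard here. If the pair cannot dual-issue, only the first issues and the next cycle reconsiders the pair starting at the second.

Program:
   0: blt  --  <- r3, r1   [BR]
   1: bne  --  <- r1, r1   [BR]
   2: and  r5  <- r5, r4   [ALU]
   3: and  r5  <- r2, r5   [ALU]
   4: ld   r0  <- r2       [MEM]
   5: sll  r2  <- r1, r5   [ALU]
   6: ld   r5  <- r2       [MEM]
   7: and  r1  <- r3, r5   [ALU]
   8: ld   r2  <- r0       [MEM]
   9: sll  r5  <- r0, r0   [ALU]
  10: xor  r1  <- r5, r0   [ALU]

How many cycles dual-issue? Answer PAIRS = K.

PAIRS = 3

c0: i0 blt  no-port BR/BR
c1: i1+i2 bne/and  pair
c2: i3+i4 and/ld  pair
c3: i5 sll  RAW r2
c4: i6 ld  RAW r5
c5: i7+i8 and/ld  pair
c6: i9 sll  RAW r5
c7: i10 xor  tail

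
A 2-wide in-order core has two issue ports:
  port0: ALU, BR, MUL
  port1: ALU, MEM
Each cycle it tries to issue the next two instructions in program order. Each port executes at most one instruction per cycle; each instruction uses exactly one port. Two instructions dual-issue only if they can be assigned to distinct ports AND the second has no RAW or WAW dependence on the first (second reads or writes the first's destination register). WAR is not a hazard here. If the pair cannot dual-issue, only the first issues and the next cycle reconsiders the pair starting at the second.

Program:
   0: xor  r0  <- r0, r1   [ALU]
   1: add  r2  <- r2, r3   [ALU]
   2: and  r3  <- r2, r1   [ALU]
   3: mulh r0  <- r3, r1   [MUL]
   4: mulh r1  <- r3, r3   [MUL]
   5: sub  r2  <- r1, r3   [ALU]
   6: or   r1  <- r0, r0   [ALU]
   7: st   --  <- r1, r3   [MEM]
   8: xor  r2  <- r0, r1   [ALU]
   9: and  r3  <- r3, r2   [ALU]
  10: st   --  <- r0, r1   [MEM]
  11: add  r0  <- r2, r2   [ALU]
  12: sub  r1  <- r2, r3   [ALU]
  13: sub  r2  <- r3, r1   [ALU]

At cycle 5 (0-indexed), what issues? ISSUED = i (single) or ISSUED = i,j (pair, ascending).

c0: i0&i1 xor.ALU add.ALU  2-wide
c1: i2 and.ALU  RAW r3
c2: i3 mulh.MUL  no-port MUL/MUL
c3: i4 mulh.MUL  RAW r1
c4: i5&i6 sub.ALU or.ALU  2-wide
c5: i7&i8 st.MEM xor.ALU  2-wide
c6: i9&i10 and.ALU st.MEM  2-wide
c7: i11&i12 add.ALU sub.ALU  2-wide
c8: i13 sub.ALU  tail

ISSUED = 7,8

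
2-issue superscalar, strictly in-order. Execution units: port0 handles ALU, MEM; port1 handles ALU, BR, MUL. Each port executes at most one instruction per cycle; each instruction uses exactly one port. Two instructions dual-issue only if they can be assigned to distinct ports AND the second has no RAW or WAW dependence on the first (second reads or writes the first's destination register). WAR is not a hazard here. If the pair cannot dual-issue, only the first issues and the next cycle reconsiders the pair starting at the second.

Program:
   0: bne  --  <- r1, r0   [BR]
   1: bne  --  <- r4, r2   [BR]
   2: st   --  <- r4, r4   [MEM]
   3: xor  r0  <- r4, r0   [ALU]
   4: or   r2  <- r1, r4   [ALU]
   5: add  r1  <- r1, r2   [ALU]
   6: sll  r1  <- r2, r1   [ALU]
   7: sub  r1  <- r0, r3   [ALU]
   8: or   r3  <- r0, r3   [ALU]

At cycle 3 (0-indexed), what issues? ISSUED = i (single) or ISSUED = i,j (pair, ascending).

[0] i0  bne  -- no-port BR/BR
[1] i1&i2  bne;st  -- dual
[2] i3&i4  xor;or  -- dual
[3] i5  add  -- RAW+WAW r1
[4] i6  sll  -- WAW r1
[5] i7&i8  sub;or  -- dual

ISSUED = 5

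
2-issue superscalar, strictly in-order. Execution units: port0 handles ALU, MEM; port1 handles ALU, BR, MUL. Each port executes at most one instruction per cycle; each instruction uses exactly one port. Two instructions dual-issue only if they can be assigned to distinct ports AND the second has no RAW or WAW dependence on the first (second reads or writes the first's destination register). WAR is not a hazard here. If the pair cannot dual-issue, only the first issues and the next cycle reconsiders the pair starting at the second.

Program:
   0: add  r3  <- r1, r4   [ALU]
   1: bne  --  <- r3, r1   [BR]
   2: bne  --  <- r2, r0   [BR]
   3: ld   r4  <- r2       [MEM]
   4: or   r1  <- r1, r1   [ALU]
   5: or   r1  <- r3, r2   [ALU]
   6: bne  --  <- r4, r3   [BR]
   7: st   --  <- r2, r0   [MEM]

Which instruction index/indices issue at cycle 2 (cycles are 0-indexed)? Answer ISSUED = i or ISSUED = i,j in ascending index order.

ISSUED = 2,3

0. add @i0  | RAW r3
1. bne @i1  | no-port BR/BR
2. bne;ld @i2/i3  | pair
3. or @i4  | WAW r1
4. or;bne @i5/i6  | pair
5. st @i7  | tail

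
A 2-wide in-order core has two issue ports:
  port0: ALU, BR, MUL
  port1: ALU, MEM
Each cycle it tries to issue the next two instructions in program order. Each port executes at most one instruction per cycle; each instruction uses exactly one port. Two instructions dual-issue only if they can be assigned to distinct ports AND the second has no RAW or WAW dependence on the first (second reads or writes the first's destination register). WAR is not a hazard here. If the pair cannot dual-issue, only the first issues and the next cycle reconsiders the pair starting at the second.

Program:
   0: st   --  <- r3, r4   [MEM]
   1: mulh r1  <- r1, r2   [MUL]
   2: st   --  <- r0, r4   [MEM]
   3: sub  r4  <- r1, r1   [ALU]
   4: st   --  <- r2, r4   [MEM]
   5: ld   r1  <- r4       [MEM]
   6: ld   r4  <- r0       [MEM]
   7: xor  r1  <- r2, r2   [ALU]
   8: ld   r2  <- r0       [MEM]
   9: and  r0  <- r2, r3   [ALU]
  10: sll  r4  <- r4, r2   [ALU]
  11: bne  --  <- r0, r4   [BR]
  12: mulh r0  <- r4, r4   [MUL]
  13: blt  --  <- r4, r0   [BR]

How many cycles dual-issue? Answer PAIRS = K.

PAIRS = 4

#0 head=0: st.MEM;mulh.MUL i0,i1 dual
#1 head=2: st.MEM;sub.ALU i2,i3 dual
#2 head=4: st.MEM i4 no-port MEM/MEM
#3 head=5: ld.MEM i5 no-port MEM/MEM
#4 head=6: ld.MEM;xor.ALU i6,i7 dual
#5 head=8: ld.MEM i8 RAW r2
#6 head=9: and.ALU;sll.ALU i9,i10 dual
#7 head=11: bne.BR i11 no-port BR/MUL
#8 head=12: mulh.MUL i12 no-port MUL/BR
#9 head=13: blt.BR i13 tail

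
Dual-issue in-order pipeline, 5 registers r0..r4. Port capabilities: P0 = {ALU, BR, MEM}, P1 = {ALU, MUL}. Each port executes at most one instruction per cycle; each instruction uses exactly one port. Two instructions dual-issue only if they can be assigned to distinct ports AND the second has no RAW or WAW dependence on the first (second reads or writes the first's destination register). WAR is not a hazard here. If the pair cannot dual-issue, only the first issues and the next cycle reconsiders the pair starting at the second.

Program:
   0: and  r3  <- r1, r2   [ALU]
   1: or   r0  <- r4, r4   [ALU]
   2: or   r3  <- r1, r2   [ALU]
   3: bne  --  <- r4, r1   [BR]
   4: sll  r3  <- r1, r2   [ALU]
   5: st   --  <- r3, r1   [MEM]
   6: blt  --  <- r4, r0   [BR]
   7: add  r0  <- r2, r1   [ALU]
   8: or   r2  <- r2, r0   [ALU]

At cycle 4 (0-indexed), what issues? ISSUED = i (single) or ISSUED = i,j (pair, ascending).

ISSUED = 6,7

#0 head=0: and.ALU/or.ALU i0,i1 pair
#1 head=2: or.ALU/bne.BR i2,i3 pair
#2 head=4: sll.ALU i4 RAW r3
#3 head=5: st.MEM i5 no-port MEM/BR
#4 head=6: blt.BR/add.ALU i6,i7 pair
#5 head=8: or.ALU i8 tail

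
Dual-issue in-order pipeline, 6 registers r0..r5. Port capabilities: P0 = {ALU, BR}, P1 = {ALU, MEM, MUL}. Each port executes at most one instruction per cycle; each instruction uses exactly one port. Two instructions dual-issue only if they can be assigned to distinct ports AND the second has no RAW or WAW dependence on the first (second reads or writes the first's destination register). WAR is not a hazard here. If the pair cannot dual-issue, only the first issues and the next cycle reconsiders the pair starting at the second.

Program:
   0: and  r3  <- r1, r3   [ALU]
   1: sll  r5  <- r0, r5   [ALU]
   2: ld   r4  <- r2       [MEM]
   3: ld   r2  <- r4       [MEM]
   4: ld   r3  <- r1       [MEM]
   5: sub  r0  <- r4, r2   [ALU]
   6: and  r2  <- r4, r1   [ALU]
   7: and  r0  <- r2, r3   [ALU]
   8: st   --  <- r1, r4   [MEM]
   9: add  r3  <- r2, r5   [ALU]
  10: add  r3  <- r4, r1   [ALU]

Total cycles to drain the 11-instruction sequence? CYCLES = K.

[0] i0&i1  and/sll  -- 2-wide
[1] i2  ld  -- no-port MEM/MEM
[2] i3  ld  -- no-port MEM/MEM
[3] i4&i5  ld/sub  -- 2-wide
[4] i6  and  -- RAW r2
[5] i7&i8  and/st  -- 2-wide
[6] i9  add  -- WAW r3
[7] i10  add  -- tail

CYCLES = 8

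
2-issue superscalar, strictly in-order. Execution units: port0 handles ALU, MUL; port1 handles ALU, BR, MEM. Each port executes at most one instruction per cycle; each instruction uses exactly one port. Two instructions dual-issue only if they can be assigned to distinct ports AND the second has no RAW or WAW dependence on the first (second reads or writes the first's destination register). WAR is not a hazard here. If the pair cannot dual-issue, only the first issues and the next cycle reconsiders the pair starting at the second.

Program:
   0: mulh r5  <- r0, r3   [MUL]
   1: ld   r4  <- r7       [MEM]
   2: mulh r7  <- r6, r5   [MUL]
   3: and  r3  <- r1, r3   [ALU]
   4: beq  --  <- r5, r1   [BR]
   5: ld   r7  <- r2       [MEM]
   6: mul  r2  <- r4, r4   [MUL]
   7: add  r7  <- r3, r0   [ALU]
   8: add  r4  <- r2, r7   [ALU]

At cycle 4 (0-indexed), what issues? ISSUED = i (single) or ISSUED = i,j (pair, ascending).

ISSUED = 7

  cy0 -> i0,i1 (mulh+ld) 2-wide
  cy1 -> i2,i3 (mulh+and) 2-wide
  cy2 -> i4 (beq) no-port BR/MEM
  cy3 -> i5,i6 (ld+mul) 2-wide
  cy4 -> i7 (add) RAW r7
  cy5 -> i8 (add) tail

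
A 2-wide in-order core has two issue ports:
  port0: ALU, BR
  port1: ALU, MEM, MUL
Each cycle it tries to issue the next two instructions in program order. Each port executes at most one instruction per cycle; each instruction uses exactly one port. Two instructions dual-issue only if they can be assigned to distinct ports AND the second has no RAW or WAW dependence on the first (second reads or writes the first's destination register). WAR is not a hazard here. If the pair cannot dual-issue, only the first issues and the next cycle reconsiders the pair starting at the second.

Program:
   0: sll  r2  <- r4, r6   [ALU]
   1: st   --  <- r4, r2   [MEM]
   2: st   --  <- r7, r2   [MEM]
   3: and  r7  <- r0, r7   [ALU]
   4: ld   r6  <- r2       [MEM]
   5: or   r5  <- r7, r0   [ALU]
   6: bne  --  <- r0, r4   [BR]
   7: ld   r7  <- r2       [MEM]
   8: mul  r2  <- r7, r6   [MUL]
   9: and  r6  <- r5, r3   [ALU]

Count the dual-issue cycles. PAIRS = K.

#0 head=0: sll.ALU i0 RAW r2
#1 head=1: st.MEM i1 no-port MEM/MEM
#2 head=2: st.MEM;and.ALU i2+i3 pair
#3 head=4: ld.MEM;or.ALU i4+i5 pair
#4 head=6: bne.BR;ld.MEM i6+i7 pair
#5 head=8: mul.MUL;and.ALU i8+i9 pair

PAIRS = 4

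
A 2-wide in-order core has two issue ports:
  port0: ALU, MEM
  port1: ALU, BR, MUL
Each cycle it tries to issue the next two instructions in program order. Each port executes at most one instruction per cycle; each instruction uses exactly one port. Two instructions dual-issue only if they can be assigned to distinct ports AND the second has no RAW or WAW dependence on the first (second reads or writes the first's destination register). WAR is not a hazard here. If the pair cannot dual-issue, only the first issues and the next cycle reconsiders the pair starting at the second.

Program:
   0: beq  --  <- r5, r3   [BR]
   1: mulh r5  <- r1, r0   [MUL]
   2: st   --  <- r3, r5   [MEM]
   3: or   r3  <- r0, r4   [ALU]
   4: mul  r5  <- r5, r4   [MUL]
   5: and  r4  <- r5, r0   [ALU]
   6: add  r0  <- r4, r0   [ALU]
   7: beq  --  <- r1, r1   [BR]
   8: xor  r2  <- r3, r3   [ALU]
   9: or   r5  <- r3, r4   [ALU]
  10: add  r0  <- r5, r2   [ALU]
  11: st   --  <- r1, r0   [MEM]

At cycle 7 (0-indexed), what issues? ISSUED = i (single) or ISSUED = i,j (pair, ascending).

c0: i0 beq.BR  no-port BR/MUL
c1: i1 mulh.MUL  RAW r5
c2: i2&i3 st.MEM+or.ALU  2-wide
c3: i4 mul.MUL  RAW r5
c4: i5 and.ALU  RAW r4
c5: i6&i7 add.ALU+beq.BR  2-wide
c6: i8&i9 xor.ALU+or.ALU  2-wide
c7: i10 add.ALU  RAW r0
c8: i11 st.MEM  tail

ISSUED = 10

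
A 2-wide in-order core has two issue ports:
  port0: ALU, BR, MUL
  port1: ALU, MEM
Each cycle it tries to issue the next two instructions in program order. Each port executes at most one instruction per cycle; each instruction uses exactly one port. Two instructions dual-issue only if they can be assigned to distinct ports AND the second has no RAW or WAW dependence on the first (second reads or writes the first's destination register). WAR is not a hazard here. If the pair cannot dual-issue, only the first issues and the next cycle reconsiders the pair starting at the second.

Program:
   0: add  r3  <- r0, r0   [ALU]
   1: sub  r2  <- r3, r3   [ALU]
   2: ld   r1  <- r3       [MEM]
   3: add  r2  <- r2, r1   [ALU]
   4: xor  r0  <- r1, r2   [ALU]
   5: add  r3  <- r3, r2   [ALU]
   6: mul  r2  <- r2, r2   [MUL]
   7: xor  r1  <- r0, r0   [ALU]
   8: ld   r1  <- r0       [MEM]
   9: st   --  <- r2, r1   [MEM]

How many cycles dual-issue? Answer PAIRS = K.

PAIRS = 3

0. add @i0  | RAW r3
1. sub;ld @i1/i2  | dual
2. add @i3  | RAW r2
3. xor;add @i4/i5  | dual
4. mul;xor @i6/i7  | dual
5. ld @i8  | no-port MEM/MEM
6. st @i9  | tail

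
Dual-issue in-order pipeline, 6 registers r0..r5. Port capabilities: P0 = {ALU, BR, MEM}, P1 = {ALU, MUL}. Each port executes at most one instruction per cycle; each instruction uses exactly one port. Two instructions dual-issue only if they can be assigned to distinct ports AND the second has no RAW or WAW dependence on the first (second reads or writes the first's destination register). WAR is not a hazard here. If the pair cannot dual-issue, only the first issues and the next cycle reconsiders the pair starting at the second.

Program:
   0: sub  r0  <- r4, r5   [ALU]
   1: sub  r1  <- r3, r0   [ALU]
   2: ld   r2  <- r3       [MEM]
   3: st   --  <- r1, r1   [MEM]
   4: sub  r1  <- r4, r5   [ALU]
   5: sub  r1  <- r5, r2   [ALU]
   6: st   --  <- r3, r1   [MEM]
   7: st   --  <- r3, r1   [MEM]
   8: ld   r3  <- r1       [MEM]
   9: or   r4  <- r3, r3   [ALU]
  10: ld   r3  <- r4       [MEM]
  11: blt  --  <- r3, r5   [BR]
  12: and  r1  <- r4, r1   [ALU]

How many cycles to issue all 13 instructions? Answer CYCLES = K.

CYCLES = 10

c0: i0 sub.ALU  RAW r0
c1: i1,i2 sub.ALU;ld.MEM  2-wide
c2: i3,i4 st.MEM;sub.ALU  2-wide
c3: i5 sub.ALU  RAW r1
c4: i6 st.MEM  no-port MEM/MEM
c5: i7 st.MEM  no-port MEM/MEM
c6: i8 ld.MEM  RAW r3
c7: i9 or.ALU  RAW r4
c8: i10 ld.MEM  no-port MEM/BR
c9: i11,i12 blt.BR;and.ALU  2-wide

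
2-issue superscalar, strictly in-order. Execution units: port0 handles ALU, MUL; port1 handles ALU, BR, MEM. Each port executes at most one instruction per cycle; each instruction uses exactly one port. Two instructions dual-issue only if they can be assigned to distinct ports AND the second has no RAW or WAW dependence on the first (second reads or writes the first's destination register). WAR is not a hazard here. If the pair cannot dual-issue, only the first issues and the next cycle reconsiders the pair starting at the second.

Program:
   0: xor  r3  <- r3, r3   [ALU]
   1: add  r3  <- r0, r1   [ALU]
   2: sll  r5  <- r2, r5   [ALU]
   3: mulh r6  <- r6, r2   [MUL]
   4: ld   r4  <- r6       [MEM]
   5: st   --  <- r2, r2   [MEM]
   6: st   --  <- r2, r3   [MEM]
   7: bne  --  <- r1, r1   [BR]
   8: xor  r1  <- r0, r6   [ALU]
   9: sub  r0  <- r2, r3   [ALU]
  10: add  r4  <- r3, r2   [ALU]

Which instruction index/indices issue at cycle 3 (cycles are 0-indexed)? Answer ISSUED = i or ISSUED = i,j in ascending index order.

  cy0 -> i0 (xor.ALU) WAW r3
  cy1 -> i1,i2 (add.ALU/sll.ALU) 2-wide
  cy2 -> i3 (mulh.MUL) RAW r6
  cy3 -> i4 (ld.MEM) no-port MEM/MEM
  cy4 -> i5 (st.MEM) no-port MEM/MEM
  cy5 -> i6 (st.MEM) no-port MEM/BR
  cy6 -> i7,i8 (bne.BR/xor.ALU) 2-wide
  cy7 -> i9,i10 (sub.ALU/add.ALU) 2-wide

ISSUED = 4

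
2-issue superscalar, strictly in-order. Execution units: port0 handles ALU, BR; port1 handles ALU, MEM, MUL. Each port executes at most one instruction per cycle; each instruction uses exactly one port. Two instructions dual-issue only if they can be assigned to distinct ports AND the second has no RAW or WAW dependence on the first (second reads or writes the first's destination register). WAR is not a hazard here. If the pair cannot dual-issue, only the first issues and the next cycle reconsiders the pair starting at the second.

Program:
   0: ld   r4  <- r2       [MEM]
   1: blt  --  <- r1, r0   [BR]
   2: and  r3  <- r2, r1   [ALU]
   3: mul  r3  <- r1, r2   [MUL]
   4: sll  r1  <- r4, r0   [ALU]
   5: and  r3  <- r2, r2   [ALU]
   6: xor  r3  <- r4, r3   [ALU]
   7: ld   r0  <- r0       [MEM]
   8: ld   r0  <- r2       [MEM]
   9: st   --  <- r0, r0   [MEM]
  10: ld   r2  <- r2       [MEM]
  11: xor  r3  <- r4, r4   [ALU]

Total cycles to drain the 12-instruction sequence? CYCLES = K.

#0 head=0: ld.MEM+blt.BR i0+i1 pair
#1 head=2: and.ALU i2 WAW r3
#2 head=3: mul.MUL+sll.ALU i3+i4 pair
#3 head=5: and.ALU i5 RAW+WAW r3
#4 head=6: xor.ALU+ld.MEM i6+i7 pair
#5 head=8: ld.MEM i8 no-port MEM/MEM
#6 head=9: st.MEM i9 no-port MEM/MEM
#7 head=10: ld.MEM+xor.ALU i10+i11 pair

CYCLES = 8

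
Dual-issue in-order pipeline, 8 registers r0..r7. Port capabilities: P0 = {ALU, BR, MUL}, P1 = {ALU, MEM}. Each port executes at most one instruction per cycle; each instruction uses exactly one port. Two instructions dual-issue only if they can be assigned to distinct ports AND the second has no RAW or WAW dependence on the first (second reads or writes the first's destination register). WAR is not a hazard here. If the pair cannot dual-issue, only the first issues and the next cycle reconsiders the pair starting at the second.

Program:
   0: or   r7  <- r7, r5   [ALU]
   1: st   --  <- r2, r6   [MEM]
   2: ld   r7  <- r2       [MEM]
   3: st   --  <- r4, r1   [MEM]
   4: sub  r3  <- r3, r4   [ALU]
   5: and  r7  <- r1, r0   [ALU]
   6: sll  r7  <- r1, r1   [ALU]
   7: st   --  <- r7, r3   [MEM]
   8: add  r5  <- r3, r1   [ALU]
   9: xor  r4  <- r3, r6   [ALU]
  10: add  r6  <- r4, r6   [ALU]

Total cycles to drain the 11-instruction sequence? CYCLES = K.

  cy0 -> i0+i1 (or.ALU;st.MEM) dual
  cy1 -> i2 (ld.MEM) no-port MEM/MEM
  cy2 -> i3+i4 (st.MEM;sub.ALU) dual
  cy3 -> i5 (and.ALU) WAW r7
  cy4 -> i6 (sll.ALU) RAW r7
  cy5 -> i7+i8 (st.MEM;add.ALU) dual
  cy6 -> i9 (xor.ALU) RAW r4
  cy7 -> i10 (add.ALU) tail

CYCLES = 8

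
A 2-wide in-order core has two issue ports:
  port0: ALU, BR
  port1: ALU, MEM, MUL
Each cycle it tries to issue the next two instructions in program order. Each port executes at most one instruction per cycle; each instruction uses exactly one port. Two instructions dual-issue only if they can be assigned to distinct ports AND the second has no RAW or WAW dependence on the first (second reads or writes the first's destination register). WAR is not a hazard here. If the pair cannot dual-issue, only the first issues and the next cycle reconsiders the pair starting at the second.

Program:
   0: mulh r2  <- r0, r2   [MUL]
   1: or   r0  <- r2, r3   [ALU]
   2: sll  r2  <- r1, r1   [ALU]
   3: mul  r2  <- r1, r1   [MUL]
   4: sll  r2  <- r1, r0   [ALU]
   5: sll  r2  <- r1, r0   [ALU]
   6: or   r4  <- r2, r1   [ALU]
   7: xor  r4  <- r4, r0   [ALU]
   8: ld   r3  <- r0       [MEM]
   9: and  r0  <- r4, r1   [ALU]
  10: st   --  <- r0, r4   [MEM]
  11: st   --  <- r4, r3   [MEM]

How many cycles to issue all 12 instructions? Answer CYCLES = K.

[0] i0  mulh  -- RAW r2
[1] i1,i2  or;sll  -- 2-wide
[2] i3  mul  -- WAW r2
[3] i4  sll  -- WAW r2
[4] i5  sll  -- RAW r2
[5] i6  or  -- RAW+WAW r4
[6] i7,i8  xor;ld  -- 2-wide
[7] i9  and  -- RAW r0
[8] i10  st  -- no-port MEM/MEM
[9] i11  st  -- tail

CYCLES = 10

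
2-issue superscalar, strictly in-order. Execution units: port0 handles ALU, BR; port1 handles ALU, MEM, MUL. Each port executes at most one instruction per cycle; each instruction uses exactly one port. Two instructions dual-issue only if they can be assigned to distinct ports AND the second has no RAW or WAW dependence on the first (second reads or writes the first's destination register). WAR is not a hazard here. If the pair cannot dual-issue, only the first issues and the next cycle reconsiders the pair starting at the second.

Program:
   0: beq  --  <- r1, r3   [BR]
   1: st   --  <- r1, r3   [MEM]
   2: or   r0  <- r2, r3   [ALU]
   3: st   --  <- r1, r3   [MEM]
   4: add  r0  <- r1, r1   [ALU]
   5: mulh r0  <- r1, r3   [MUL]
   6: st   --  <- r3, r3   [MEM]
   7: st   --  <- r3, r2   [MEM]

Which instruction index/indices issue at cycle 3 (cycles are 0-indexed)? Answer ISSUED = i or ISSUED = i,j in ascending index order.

  cy0 -> i0+i1 (beq+st) pair
  cy1 -> i2+i3 (or+st) pair
  cy2 -> i4 (add) WAW r0
  cy3 -> i5 (mulh) no-port MUL/MEM
  cy4 -> i6 (st) no-port MEM/MEM
  cy5 -> i7 (st) tail

ISSUED = 5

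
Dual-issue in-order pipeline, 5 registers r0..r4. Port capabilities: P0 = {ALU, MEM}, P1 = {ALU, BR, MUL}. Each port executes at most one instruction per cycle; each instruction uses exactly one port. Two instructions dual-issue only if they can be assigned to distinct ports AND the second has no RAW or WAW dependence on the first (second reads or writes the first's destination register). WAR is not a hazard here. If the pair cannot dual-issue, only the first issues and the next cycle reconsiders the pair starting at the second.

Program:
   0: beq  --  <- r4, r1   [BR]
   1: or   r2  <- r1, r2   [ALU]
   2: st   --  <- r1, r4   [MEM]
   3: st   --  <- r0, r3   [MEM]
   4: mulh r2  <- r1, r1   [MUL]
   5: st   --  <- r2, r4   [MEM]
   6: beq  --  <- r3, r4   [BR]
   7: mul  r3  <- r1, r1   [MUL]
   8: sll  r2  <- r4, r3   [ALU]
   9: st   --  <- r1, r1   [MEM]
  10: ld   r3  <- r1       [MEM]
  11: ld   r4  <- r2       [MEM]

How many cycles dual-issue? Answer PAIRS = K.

PAIRS = 4

[0] i0+i1  beq.BR;or.ALU  -- 2-wide
[1] i2  st.MEM  -- no-port MEM/MEM
[2] i3+i4  st.MEM;mulh.MUL  -- 2-wide
[3] i5+i6  st.MEM;beq.BR  -- 2-wide
[4] i7  mul.MUL  -- RAW r3
[5] i8+i9  sll.ALU;st.MEM  -- 2-wide
[6] i10  ld.MEM  -- no-port MEM/MEM
[7] i11  ld.MEM  -- tail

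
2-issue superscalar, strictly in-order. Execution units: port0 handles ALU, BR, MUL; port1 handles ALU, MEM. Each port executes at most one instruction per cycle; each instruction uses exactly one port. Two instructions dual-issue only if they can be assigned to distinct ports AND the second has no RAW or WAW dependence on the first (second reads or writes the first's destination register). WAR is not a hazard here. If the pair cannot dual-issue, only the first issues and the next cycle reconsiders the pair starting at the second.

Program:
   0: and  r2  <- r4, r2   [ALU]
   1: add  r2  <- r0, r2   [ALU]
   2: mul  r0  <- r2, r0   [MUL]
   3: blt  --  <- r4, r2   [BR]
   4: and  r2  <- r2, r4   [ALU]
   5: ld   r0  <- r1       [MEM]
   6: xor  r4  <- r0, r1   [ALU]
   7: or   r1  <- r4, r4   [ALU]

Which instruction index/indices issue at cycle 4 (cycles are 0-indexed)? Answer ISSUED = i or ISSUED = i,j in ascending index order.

[0] i0  and.ALU  -- RAW+WAW r2
[1] i1  add.ALU  -- RAW r2
[2] i2  mul.MUL  -- no-port MUL/BR
[3] i3/i4  blt.BR and.ALU  -- 2-wide
[4] i5  ld.MEM  -- RAW r0
[5] i6  xor.ALU  -- RAW r4
[6] i7  or.ALU  -- tail

ISSUED = 5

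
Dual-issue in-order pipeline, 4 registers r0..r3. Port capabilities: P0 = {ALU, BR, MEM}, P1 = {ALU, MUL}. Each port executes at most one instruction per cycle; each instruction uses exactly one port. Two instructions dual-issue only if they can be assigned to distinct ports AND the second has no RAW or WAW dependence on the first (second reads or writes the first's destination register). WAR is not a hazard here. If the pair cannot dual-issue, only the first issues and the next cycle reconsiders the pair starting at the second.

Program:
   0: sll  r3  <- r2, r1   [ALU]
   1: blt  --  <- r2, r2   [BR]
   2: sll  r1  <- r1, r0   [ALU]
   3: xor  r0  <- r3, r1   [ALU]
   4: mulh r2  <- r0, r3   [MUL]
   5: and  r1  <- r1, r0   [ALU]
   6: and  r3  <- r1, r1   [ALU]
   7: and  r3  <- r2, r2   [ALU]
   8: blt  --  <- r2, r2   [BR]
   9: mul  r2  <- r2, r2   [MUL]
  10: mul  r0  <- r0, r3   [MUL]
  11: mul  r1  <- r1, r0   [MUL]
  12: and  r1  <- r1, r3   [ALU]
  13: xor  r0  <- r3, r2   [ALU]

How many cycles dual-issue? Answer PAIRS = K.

[0] i0&i1  sll blt  -- pair
[1] i2  sll  -- RAW r1
[2] i3  xor  -- RAW r0
[3] i4&i5  mulh and  -- pair
[4] i6  and  -- WAW r3
[5] i7&i8  and blt  -- pair
[6] i9  mul  -- no-port MUL/MUL
[7] i10  mul  -- no-port MUL/MUL
[8] i11  mul  -- RAW+WAW r1
[9] i12&i13  and xor  -- pair

PAIRS = 4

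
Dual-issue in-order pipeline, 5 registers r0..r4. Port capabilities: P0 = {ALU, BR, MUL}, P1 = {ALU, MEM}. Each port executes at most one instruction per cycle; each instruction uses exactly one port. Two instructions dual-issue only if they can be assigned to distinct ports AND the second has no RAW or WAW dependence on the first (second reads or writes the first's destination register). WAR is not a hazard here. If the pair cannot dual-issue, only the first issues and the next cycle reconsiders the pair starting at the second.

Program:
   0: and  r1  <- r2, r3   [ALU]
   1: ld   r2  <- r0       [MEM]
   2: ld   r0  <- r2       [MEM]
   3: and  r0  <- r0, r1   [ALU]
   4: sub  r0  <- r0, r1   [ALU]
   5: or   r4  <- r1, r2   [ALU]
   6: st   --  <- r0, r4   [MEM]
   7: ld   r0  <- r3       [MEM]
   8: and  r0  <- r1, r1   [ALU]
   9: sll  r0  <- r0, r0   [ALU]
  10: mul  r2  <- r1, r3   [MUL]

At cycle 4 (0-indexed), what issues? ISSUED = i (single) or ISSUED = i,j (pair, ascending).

0. and.ALU/ld.MEM @i0+i1  | dual
1. ld.MEM @i2  | RAW+WAW r0
2. and.ALU @i3  | RAW+WAW r0
3. sub.ALU/or.ALU @i4+i5  | dual
4. st.MEM @i6  | no-port MEM/MEM
5. ld.MEM @i7  | WAW r0
6. and.ALU @i8  | RAW+WAW r0
7. sll.ALU/mul.MUL @i9+i10  | dual

ISSUED = 6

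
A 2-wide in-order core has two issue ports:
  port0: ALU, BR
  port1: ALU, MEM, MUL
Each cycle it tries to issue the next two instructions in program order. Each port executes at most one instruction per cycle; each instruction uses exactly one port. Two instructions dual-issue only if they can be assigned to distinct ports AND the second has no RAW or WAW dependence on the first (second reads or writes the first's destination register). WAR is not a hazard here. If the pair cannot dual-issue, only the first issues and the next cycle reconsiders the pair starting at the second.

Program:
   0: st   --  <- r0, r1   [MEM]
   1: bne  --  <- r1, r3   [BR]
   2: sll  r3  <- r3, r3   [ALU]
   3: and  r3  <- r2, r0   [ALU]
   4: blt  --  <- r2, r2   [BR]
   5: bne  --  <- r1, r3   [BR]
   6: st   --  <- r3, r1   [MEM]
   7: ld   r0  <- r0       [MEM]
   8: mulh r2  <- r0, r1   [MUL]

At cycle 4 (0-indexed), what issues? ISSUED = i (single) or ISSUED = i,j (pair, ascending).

ISSUED = 7

[0] i0+i1  st+bne  -- 2-wide
[1] i2  sll  -- WAW r3
[2] i3+i4  and+blt  -- 2-wide
[3] i5+i6  bne+st  -- 2-wide
[4] i7  ld  -- no-port MEM/MUL
[5] i8  mulh  -- tail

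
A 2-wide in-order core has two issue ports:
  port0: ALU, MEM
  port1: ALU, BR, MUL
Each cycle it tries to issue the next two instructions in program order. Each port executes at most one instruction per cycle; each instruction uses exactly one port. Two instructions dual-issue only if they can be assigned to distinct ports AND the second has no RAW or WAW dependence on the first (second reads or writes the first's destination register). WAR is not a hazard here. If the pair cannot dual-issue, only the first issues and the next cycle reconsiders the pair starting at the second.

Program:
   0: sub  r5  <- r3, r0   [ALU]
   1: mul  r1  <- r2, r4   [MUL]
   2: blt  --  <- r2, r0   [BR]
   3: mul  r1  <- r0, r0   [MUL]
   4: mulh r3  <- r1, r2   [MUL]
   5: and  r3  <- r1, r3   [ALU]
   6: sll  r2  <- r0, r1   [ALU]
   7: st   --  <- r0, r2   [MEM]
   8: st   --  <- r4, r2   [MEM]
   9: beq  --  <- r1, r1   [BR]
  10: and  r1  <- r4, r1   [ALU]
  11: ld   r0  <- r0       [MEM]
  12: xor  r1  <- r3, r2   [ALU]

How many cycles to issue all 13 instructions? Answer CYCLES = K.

[0] i0+i1  sub/mul  -- pair
[1] i2  blt  -- no-port BR/MUL
[2] i3  mul  -- no-port MUL/MUL
[3] i4  mulh  -- RAW+WAW r3
[4] i5+i6  and/sll  -- pair
[5] i7  st  -- no-port MEM/MEM
[6] i8+i9  st/beq  -- pair
[7] i10+i11  and/ld  -- pair
[8] i12  xor  -- tail

CYCLES = 9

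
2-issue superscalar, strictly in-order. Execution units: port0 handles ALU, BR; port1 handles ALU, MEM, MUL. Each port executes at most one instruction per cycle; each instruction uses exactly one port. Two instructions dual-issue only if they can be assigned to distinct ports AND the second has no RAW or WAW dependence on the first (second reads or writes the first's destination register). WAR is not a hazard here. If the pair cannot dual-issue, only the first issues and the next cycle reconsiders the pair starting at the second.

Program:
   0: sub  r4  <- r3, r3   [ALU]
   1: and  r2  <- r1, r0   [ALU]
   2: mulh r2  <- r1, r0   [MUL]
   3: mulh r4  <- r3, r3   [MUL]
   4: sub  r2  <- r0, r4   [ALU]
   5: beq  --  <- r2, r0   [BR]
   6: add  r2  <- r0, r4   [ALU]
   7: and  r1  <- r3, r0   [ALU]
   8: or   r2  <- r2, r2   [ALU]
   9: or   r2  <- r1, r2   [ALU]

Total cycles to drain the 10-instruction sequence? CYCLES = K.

  cy0 -> i0/i1 (sub/and) pair
  cy1 -> i2 (mulh) no-port MUL/MUL
  cy2 -> i3 (mulh) RAW r4
  cy3 -> i4 (sub) RAW r2
  cy4 -> i5/i6 (beq/add) pair
  cy5 -> i7/i8 (and/or) pair
  cy6 -> i9 (or) tail

CYCLES = 7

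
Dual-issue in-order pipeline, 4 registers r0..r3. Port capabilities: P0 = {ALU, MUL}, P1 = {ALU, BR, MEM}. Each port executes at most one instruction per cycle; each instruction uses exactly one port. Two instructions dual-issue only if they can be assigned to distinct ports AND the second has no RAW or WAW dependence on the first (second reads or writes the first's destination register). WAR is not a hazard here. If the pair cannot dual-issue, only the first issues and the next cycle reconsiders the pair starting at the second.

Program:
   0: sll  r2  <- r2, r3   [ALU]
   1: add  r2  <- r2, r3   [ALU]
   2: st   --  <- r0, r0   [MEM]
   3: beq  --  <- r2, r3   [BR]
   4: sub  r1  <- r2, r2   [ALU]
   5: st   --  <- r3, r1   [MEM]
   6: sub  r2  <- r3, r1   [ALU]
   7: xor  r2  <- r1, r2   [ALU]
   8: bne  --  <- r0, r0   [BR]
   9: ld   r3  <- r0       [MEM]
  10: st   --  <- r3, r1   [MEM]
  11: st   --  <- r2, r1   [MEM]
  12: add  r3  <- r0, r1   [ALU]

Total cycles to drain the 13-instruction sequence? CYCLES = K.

  cy0 -> i0 (sll) RAW+WAW r2
  cy1 -> i1,i2 (add+st) 2-wide
  cy2 -> i3,i4 (beq+sub) 2-wide
  cy3 -> i5,i6 (st+sub) 2-wide
  cy4 -> i7,i8 (xor+bne) 2-wide
  cy5 -> i9 (ld) no-port MEM/MEM
  cy6 -> i10 (st) no-port MEM/MEM
  cy7 -> i11,i12 (st+add) 2-wide

CYCLES = 8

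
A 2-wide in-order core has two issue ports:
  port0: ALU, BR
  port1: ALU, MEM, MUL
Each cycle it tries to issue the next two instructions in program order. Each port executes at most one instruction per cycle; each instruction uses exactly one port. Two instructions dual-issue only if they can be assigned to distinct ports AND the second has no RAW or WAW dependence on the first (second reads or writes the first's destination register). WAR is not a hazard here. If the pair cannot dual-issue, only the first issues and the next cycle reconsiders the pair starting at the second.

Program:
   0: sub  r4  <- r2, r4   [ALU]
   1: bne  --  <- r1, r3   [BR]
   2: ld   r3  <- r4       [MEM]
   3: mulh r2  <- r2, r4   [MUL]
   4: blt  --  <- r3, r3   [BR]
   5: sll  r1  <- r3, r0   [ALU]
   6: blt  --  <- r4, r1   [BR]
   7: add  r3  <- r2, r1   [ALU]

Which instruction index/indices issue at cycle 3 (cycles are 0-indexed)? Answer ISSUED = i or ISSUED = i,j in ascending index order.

ISSUED = 5

  cy0 -> i0+i1 (sub;bne) dual
  cy1 -> i2 (ld) no-port MEM/MUL
  cy2 -> i3+i4 (mulh;blt) dual
  cy3 -> i5 (sll) RAW r1
  cy4 -> i6+i7 (blt;add) dual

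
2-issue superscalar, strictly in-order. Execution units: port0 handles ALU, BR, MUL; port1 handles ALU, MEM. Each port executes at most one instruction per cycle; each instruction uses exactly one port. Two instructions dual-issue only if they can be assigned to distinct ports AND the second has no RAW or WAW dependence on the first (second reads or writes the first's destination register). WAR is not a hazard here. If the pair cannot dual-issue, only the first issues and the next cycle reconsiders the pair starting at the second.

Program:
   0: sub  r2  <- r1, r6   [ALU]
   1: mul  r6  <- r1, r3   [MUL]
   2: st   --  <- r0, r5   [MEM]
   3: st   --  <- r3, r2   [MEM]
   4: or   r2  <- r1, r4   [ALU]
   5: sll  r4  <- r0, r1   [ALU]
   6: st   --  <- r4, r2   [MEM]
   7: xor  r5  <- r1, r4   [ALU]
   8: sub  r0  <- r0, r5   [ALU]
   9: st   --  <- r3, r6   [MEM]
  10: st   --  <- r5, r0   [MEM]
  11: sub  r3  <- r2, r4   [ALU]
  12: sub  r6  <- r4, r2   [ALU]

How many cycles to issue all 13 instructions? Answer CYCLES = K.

0. sub.ALU;mul.MUL @i0,i1  | 2-wide
1. st.MEM @i2  | no-port MEM/MEM
2. st.MEM;or.ALU @i3,i4  | 2-wide
3. sll.ALU @i5  | RAW r4
4. st.MEM;xor.ALU @i6,i7  | 2-wide
5. sub.ALU;st.MEM @i8,i9  | 2-wide
6. st.MEM;sub.ALU @i10,i11  | 2-wide
7. sub.ALU @i12  | tail

CYCLES = 8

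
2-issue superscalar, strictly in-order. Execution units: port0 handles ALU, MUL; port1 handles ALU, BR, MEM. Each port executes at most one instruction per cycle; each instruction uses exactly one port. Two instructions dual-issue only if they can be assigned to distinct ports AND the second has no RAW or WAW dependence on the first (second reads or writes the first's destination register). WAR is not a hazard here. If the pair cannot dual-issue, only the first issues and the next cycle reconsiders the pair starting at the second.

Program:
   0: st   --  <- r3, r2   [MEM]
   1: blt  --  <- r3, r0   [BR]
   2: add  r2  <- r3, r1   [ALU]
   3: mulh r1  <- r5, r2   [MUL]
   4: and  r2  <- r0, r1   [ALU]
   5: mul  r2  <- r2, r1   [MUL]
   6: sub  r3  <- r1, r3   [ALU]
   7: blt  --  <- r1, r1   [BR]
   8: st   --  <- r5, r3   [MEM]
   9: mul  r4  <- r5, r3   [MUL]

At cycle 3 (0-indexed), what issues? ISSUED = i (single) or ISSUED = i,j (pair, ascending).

0. st.MEM @i0  | no-port MEM/BR
1. blt.BR;add.ALU @i1+i2  | pair
2. mulh.MUL @i3  | RAW r1
3. and.ALU @i4  | RAW+WAW r2
4. mul.MUL;sub.ALU @i5+i6  | pair
5. blt.BR @i7  | no-port BR/MEM
6. st.MEM;mul.MUL @i8+i9  | pair

ISSUED = 4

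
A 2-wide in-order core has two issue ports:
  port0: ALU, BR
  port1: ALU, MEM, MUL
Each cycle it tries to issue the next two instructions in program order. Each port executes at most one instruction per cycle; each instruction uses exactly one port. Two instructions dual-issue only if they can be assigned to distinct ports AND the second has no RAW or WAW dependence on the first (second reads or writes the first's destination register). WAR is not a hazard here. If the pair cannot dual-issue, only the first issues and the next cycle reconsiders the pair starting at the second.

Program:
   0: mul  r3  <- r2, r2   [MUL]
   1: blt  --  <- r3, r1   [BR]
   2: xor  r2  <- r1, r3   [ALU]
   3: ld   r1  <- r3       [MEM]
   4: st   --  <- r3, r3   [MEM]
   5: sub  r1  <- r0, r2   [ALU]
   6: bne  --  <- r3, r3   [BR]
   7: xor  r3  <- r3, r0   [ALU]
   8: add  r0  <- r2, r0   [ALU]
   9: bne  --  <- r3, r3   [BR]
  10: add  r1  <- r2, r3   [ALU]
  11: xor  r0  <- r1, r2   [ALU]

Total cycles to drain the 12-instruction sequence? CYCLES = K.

CYCLES = 8

0. mul.MUL @i0  | RAW r3
1. blt.BR+xor.ALU @i1+i2  | dual
2. ld.MEM @i3  | no-port MEM/MEM
3. st.MEM+sub.ALU @i4+i5  | dual
4. bne.BR+xor.ALU @i6+i7  | dual
5. add.ALU+bne.BR @i8+i9  | dual
6. add.ALU @i10  | RAW r1
7. xor.ALU @i11  | tail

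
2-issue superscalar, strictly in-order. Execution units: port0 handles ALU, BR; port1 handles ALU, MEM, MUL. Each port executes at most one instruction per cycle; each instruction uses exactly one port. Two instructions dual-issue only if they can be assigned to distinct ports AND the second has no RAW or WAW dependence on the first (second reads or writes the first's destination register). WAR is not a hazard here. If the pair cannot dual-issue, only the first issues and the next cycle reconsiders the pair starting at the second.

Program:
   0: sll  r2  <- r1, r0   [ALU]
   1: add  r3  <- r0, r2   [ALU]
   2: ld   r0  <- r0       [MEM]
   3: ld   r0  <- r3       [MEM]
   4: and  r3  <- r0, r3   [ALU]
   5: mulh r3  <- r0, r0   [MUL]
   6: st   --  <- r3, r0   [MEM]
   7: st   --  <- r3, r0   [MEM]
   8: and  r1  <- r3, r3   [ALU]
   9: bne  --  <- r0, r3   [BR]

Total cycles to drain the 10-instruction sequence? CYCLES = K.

CYCLES = 8

c0: i0 sll  RAW r2
c1: i1/i2 add;ld  2-wide
c2: i3 ld  RAW r0
c3: i4 and  WAW r3
c4: i5 mulh  no-port MUL/MEM
c5: i6 st  no-port MEM/MEM
c6: i7/i8 st;and  2-wide
c7: i9 bne  tail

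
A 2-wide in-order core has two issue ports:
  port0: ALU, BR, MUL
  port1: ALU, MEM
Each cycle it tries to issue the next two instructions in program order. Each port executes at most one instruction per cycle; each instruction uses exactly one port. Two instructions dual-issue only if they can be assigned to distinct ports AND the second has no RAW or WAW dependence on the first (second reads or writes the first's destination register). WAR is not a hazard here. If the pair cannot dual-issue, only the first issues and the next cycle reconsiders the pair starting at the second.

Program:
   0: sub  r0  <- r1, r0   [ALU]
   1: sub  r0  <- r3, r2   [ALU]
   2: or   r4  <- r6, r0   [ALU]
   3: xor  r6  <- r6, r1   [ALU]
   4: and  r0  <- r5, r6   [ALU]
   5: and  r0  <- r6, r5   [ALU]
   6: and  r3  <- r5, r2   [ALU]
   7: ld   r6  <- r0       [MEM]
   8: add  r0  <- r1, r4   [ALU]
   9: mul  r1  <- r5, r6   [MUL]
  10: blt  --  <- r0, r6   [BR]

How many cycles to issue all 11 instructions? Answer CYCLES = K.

  cy0 -> i0 (sub.ALU) WAW r0
  cy1 -> i1 (sub.ALU) RAW r0
  cy2 -> i2/i3 (or.ALU xor.ALU) 2-wide
  cy3 -> i4 (and.ALU) WAW r0
  cy4 -> i5/i6 (and.ALU and.ALU) 2-wide
  cy5 -> i7/i8 (ld.MEM add.ALU) 2-wide
  cy6 -> i9 (mul.MUL) no-port MUL/BR
  cy7 -> i10 (blt.BR) tail

CYCLES = 8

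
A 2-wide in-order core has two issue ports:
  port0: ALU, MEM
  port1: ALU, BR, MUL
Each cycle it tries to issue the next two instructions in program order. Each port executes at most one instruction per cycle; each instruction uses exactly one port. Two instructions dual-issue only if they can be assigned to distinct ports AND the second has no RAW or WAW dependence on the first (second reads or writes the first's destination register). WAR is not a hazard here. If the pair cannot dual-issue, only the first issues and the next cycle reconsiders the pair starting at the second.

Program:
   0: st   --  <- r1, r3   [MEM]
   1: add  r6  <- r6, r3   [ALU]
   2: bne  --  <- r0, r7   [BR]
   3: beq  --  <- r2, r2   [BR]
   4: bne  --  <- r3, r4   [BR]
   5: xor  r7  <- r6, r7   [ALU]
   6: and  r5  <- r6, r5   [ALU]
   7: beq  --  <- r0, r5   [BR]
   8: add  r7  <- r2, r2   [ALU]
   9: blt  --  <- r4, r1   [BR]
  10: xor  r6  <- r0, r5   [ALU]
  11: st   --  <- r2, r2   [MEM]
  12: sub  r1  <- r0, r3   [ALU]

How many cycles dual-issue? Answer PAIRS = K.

PAIRS = 5

c0: i0+i1 st.MEM add.ALU  2-wide
c1: i2 bne.BR  no-port BR/BR
c2: i3 beq.BR  no-port BR/BR
c3: i4+i5 bne.BR xor.ALU  2-wide
c4: i6 and.ALU  RAW r5
c5: i7+i8 beq.BR add.ALU  2-wide
c6: i9+i10 blt.BR xor.ALU  2-wide
c7: i11+i12 st.MEM sub.ALU  2-wide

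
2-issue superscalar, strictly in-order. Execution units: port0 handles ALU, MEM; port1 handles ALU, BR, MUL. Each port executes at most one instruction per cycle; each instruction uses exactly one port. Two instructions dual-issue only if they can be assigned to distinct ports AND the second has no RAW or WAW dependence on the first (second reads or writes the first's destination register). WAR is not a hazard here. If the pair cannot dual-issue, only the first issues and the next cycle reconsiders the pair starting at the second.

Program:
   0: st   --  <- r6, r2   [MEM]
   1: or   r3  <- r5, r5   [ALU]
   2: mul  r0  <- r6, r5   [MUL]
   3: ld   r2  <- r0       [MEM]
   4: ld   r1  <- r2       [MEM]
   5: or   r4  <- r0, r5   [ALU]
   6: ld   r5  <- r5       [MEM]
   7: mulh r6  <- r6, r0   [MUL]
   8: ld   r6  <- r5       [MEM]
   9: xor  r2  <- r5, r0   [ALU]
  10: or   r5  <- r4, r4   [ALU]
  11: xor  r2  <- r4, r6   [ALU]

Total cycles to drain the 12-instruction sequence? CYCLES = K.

  cy0 -> i0/i1 (st/or) pair
  cy1 -> i2 (mul) RAW r0
  cy2 -> i3 (ld) no-port MEM/MEM
  cy3 -> i4/i5 (ld/or) pair
  cy4 -> i6/i7 (ld/mulh) pair
  cy5 -> i8/i9 (ld/xor) pair
  cy6 -> i10/i11 (or/xor) pair

CYCLES = 7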